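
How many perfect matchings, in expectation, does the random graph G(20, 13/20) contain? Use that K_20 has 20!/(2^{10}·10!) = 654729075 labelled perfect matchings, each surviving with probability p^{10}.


K_20 has 20!/(2^{10}·10!) = 654729075 labelled perfect matchings.
For each such perfect matching H, let X_H = 1 if all 10 edges of H are present in G. Then P[X_H = 1] = p^{10} = (13/20)^{10} = 137858491849/10240000000000.
By linearity of expectation: E[X] = Σ_H E[X_H] = 654729075 · p^{10} = 654729075 · 137858491849/10240000000000 = 3610398513967632387/409600000000.
Numerically: E[X] ≈ 8.814e+06.

E[X] = 654729075 · (13/20)^{10} = 3610398513967632387/409600000000 ≈ 8.814e+06.


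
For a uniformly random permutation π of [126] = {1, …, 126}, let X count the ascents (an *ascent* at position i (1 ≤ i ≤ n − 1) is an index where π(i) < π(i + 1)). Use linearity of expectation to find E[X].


Write X = Σ X_I over i = 1, …, 125, with X_I the indicator of one ascent.
There are 125 indicators.
For each fixed i, the pair (π(i), π(i+1)) is a uniformly random ordered pair of distinct values from {1, …, 126}; by symmetry P[π(i) < π(i+1)] = 1/2.
By linearity: E[X] = 125 · (1/2) = (126 − 1) · (1/2) = 125/2 ≈ 62.50000.

E[X] = 125/2 = 62.50000.


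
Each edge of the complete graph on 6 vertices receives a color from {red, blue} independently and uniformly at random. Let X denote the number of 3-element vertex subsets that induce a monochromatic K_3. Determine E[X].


Let X = Σ_S X_S over the C(6, 3) = 20 subsets S of size 3, where X_S = 1 if the K_3 on S is monochromatic.
For a fixed S, the K_3 on S has C(3, 2) = 3 edges. P[all 3 edges red] = (1/2)^3, and likewise for blue, so P[monochromatic] = 2·(1/2)^3 = 2^{1 − 3} = 1/4.
By linearity of expectation: E[X] = C(6, 3) · 2^{1 − 3} = 20 · 1/4 = 5.
Numerically: E[X] ≈ 5.000.

E[X] = C(6,3)·2^(1−C(3,2)) = 5 ≈ 5.000.


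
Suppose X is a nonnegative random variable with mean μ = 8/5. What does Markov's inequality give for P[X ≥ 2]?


μ = E[X] = 8/5, a = 2.
Markov: P[X ≥ 2] ≤ μ/a = (8/5)/2 = 4/5.
Numerically: ≈ 0.800.
(Since a = 2 > μ = 1.600, the bound 4/5 is < 1 and informative.)

P[X ≥ 2] ≤ 4/5 ≈ 0.800.


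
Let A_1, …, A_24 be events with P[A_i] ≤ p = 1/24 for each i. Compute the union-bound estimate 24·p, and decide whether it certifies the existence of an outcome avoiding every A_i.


Union bound: P[∪_{i=1}^{24} A_i] ≤ Σ_i P[A_i] ≤ 24·p = 24·(1/24) = 1.
Numerically: 1 ≈ 1.000000.
Is 1 < 1? NO.
Since the bound 1 is ≥ 1, the union bound is uninformative here; it does NOT by itself certify existence.

24·p = 1 ≈ 1.000000; existence NOT certified by the union bound.


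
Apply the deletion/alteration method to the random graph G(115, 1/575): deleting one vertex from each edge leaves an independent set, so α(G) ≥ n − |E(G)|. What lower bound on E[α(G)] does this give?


E[|E(G)|] = C(115, 2)·p = 6555 · (1/575) = 57/5.
E[α(G)] ≥ n − E[|E(G)|] = 115 − 57/5 = 518/5.
Numerically: ≈ 103.60000.
(This is only a lower bound; the true E[α(G)] may be larger.)

E[α(G)] ≥ 518/5 ≈ 103.60000.


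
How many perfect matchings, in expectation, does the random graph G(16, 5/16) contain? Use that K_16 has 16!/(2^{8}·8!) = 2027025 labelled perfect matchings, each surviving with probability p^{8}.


K_16 has 16!/(2^{8}·8!) = 2027025 labelled perfect matchings.
For each such perfect matching H, let X_H = 1 if all 8 edges of H are present in G. Then P[X_H = 1] = p^{8} = (5/16)^{8} = 390625/4294967296.
By linearity: E[X] = Σ_H E[X_H] = 2027025 · p^{8} = 2027025 · 390625/4294967296 = 791806640625/4294967296.
Numerically: E[X] ≈ 184.357.

E[X] = 2027025 · (5/16)^{8} = 791806640625/4294967296 ≈ 184.357.


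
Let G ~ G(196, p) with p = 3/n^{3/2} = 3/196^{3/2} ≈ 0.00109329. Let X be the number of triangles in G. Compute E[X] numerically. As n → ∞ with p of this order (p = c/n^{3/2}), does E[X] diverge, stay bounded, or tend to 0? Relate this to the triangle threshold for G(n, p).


Number of potential triangles: C(196, 3) = 1235780.
Each occurs with probability p³ ≈ (0.00109329)³ ≈ 1.30680697e-09.
By linearity: E[X] = C(196, 3)·p³ ≈ 1235780 · 1.30680697e-09 ≈ 0.001615.
Since α = 3/2 > 1, p = c/n^{3/2} = o(1/n) is below the triangle threshold p ~ 1/n. Asymptotically E[X] ~ (c³/6)·n^{3(1−α)} = (3³/6)·n^{-1.5} → 0, so by Markov's inequality G has no triangles w.h.p.

E[X] ≈ 0.001615; in regime p = Θ(1/n^{3/2}) E[X] tends to 0 (below the triangle threshold p ~ 1/n).


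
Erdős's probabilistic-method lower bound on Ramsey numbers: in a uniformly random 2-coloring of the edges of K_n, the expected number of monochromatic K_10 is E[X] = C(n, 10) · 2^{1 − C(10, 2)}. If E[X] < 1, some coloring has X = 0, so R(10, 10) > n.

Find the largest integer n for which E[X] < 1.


We need C(n, 10) · 2^{1 − 45} < 1, i.e. C(n, 10) < 2^{45 − 1} = 17592186044416.
Check values of n near the boundary:
  n = 99: C(99, 10) = 15579278510796; 15579278510796 < 17592186044416? YES
  n = 100: C(100, 10) = 17310309456440; 17310309456440 < 17592186044416? YES
  n = 101: C(101, 10) = 19212541264840; 19212541264840 < 17592186044416? NO
  n = 102: C(102, 10) = 21300860967540; 21300860967540 < 17592186044416? NO
The largest n with C(n, 10) < 17592186044416 is n = 100 (where E[X] = 2163788682055/2199023255552 ≈ 0.983977). Hence R(10, 10) > 100, i.e. R(10, 10) ≥ 101.

Largest n = 100; hence R(10, 10) > 100.


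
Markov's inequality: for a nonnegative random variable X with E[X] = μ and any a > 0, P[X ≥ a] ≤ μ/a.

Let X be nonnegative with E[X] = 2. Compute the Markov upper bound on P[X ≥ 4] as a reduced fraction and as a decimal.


μ = E[X] = 2, a = 4.
Markov: P[X ≥ 4] ≤ μ/a = (2)/4 = 1/2.
Numerically: ≈ 0.500.
(Since a = 4 > μ = 2.000, the bound 1/2 is < 1 and informative.)

P[X ≥ 4] ≤ 1/2 ≈ 0.500.


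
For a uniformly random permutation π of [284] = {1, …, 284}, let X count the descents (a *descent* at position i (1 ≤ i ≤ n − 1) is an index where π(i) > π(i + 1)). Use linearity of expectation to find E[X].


Write X = Σ X_I over i = 1, …, 283, with X_I the indicator of one descent.
There are 283 indicators.
For each fixed i, the pair (π(i), π(i+1)) is a uniformly random ordered pair of distinct values from {1, …, 284}; by symmetry P[π(i) > π(i+1)] = 1/2.
By linearity: E[X] = 283 · (1/2) = (284 − 1) · (1/2) = 283/2 ≈ 141.500.

E[X] = 283/2 = 141.500.


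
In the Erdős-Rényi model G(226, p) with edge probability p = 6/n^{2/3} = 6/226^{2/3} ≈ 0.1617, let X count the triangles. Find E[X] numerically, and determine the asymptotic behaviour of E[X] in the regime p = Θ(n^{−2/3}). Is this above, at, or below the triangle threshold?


Number of potential triangles: C(226, 3) = 1898400.
Each occurs with probability p³ ≈ (0.1617)³ ≈ 4.228992e-03.
By linearity: E[X] = C(226, 3)·p³ ≈ 1898400 · 4.228992e-03 ≈ 8028.3186.
Since α = 2/3 < 1, p = c/n^{2/3} ≫ 1/n is above the triangle threshold p ~ 1/n. Asymptotically E[X] ~ (c³/6)·n^{3(1−α)} = (6³/6)·n^{1} → ∞; triangles are abundant w.h.p.

E[X] ≈ 8028.3186; in regime p = Θ(1/n^{2/3}) E[X] diverges (above the triangle threshold p ~ 1/n).


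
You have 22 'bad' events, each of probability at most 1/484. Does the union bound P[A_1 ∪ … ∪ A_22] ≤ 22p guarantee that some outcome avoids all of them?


Union bound: P[∪_{i=1}^{22} A_i] ≤ Σ_i P[A_i] ≤ 22·p = 22·(1/484) = 1/22.
Numerically: 1/22 ≈ 0.0455.
Is 1/22 < 1? YES.
Since P[∪ A_i] ≤ 1/22 < 1, the complement has P[∩ A_i^c] ≥ 1 − 1/22 = 21/22 > 0, so some outcome avoids every A_i.

22·p = 1/22 ≈ 0.0455; existence CERTIFIED by the union bound.


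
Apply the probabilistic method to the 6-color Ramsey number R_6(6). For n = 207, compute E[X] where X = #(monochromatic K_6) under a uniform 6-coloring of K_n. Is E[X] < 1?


E[X] = C(207, 6) · 6^{1 − 15} = 101563230237 · 6^{−14} = 101563230237/78364164096.
As a reduced fraction: E[X] = 33854410079/26121388032 ≈ 1.296042.
Is E[X] < 1? NO.
Since E[X] ≥ 1, the first-moment bound is inconclusive at n = 207; it does NOT by itself certify R_6(6) > 207.

E[X] = 33854410079/26121388032 ≈ 1.296042; E[X] ≥ 1; first-moment method inconclusive here.


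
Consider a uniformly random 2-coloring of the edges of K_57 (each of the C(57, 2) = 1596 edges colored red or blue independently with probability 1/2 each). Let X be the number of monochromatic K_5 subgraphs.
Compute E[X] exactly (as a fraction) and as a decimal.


Let X = Σ_S X_S over the C(57, 5) = 4187106 subsets S of size 5, where X_S = 1 if the K_5 on S is monochromatic.
For a fixed S, the K_5 on S has C(5, 2) = 10 edges. P[all 10 edges red] = (1/2)^10, and likewise for blue, so P[monochromatic] = 2·(1/2)^10 = 2^{1 − 10} = 1/512.
By linearity: E[X] = C(57, 5) · 2^{1 − 10} = 4187106 · 1/512 = 2093553/256.
Numerically: E[X] ≈ 8177.941.

E[X] = C(57,5)·2^(1−C(5,2)) = 2093553/256 ≈ 8177.941.


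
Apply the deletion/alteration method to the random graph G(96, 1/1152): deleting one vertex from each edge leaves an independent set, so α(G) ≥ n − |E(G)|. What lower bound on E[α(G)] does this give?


E[|E(G)|] = C(96, 2)·p = 4560 · (1/1152) = 95/24.
E[α(G)] ≥ n − E[|E(G)|] = 96 − 95/24 = 2209/24.
Numerically: ≈ 92.04167.
(This is only a lower bound; the true E[α(G)] may be larger.)

E[α(G)] ≥ 2209/24 ≈ 92.04167.


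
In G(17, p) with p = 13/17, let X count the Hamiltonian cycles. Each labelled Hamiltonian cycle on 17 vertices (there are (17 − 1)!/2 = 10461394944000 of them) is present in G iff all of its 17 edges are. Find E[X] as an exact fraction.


K_17 has (17 − 1)!/2 = 10461394944000 labelled Hamiltonian cycles.
For each such Hamiltonian cycle H, let X_H = 1 if all 17 edges of H are present in G. Then P[X_H = 1] = p^{17} = (13/17)^{17} = 8650415919381337933/827240261886336764177.
By linearity of expectation: E[X] = Σ_H E[X_H] = 10461394944000 · p^{17} = 10461394944000 · 8650415919381337933/827240261886336764177 = 90495417362513040260241610752000/827240261886336764177.
Numerically: E[X] ≈ 1.09394e+11.

E[X] = 10461394944000 · (13/17)^{17} = 90495417362513040260241610752000/827240261886336764177 ≈ 1.09394e+11.


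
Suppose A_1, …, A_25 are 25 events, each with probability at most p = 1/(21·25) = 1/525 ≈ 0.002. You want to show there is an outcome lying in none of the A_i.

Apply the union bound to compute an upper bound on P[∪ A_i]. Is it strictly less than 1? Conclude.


Union bound: P[∪_{i=1}^{25} A_i] ≤ Σ_i P[A_i] ≤ 25·p = 25·(1/525) = 1/21.
Numerically: 1/21 ≈ 0.048.
Is 1/21 < 1? YES.
Since P[∪ A_i] ≤ 1/21 < 1, the complement has P[∩ A_i^c] ≥ 1 − 1/21 = 20/21 > 0, so some outcome avoids every A_i.

25·p = 1/21 ≈ 0.048; existence CERTIFIED by the union bound.


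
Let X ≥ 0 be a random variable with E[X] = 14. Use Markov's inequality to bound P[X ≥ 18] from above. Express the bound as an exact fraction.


μ = E[X] = 14, a = 18.
Markov: P[X ≥ 18] ≤ μ/a = (14)/18 = 7/9.
Numerically: ≈ 0.778.
(Since a = 18 > μ = 14.000, the bound 7/9 is < 1 and informative.)

P[X ≥ 18] ≤ 7/9 ≈ 0.778.


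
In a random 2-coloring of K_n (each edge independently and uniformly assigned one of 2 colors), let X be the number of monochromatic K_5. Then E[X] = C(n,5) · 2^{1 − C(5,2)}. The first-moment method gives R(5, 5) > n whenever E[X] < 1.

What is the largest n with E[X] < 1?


We need C(n, 5) · 2^{1 − 10} < 1, i.e. C(n, 5) < 2^{10 − 1} = 512.
Check values of n near the boundary:
  n = 5: C(5, 5) = 1; 1 < 512? YES
  n = 6: C(6, 5) = 6; 6 < 512? YES
  n = 7: C(7, 5) = 21; 21 < 512? YES
  n = 8: C(8, 5) = 56; 56 < 512? YES
  n = 9: C(9, 5) = 126; 126 < 512? YES
  n = 10: C(10, 5) = 252; 252 < 512? YES
  n = 11: C(11, 5) = 462; 462 < 512? YES
  n = 12: C(12, 5) = 792; 792 < 512? NO
  n = 13: C(13, 5) = 1287; 1287 < 512? NO
  n = 14: C(14, 5) = 2002; 2002 < 512? NO
The largest n with C(n, 5) < 512 is n = 11 (where E[X] = 231/256 ≈ 0.902). Hence R(5, 5) > 11, i.e. R(5, 5) ≥ 12.

Largest n = 11; hence R(5, 5) > 11.


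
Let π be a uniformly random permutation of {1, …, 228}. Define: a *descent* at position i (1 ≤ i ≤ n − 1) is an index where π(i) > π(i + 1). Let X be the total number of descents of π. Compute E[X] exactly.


Write X = Σ X_I over i = 1, …, 227, with X_I the indicator of one descent.
There are 227 indicators.
For each fixed i, the pair (π(i), π(i+1)) is a uniformly random ordered pair of distinct values from {1, …, 228}; by symmetry P[π(i) > π(i+1)] = 1/2.
By linearity: E[X] = 227 · (1/2) = (228 − 1) · (1/2) = 227/2 ≈ 113.50000.

E[X] = 227/2 = 113.50000.


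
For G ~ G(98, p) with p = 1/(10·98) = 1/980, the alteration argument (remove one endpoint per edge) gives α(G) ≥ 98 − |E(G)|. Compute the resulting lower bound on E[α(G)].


E[|E(G)|] = C(98, 2)·p = 4753 · (1/980) = 97/20.
E[α(G)] ≥ n − E[|E(G)|] = 98 − 97/20 = 1863/20.
Numerically: ≈ 93.1500.
(This is only a lower bound; the true E[α(G)] may be larger.)

E[α(G)] ≥ 1863/20 ≈ 93.1500.


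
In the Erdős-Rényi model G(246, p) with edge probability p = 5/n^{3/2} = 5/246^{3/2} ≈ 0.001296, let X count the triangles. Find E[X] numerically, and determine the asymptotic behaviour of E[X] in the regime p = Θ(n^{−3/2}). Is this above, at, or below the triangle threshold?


Number of potential triangles: C(246, 3) = 2450980.
Each occurs with probability p³ ≈ (0.001296)³ ≈ 2.176216e-09.
By linearity: E[X] = C(246, 3)·p³ ≈ 2450980 · 2.176216e-09 ≈ 0.0053.
Since α = 3/2 > 1, p = c/n^{3/2} = o(1/n) is below the triangle threshold p ~ 1/n. Asymptotically E[X] ~ (c³/6)·n^{3(1−α)} = (5³/6)·n^{-1.5} → 0, so by Markov's inequality G has no triangles w.h.p.

E[X] ≈ 0.0053; in regime p = Θ(1/n^{3/2}) E[X] tends to 0 (below the triangle threshold p ~ 1/n).


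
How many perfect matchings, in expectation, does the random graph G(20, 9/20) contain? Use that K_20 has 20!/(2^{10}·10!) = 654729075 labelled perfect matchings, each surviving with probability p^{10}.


K_20 has 20!/(2^{10}·10!) = 654729075 labelled perfect matchings.
For each such perfect matching H, let X_H = 1 if all 10 edges of H are present in G. Then P[X_H = 1] = p^{10} = (9/20)^{10} = 3486784401/10240000000000.
Summing the indicators: E[X] = Σ_H E[X_H] = 654729075 · p^{10} = 654729075 · 3486784401/10240000000000 = 91315965023646363/409600000000.
Numerically: E[X] ≈ 222939.

E[X] = 654729075 · (9/20)^{10} = 91315965023646363/409600000000 ≈ 222939.


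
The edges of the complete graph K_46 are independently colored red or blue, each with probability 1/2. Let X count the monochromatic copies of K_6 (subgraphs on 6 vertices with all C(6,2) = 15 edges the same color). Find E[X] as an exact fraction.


Let X = Σ_S X_S over the C(46, 6) = 9366819 subsets S of size 6, where X_S = 1 if the K_6 on S is monochromatic.
For a fixed S, the K_6 on S has C(6, 2) = 15 edges. P[all 15 edges red] = (1/2)^15, and likewise for blue, so P[monochromatic] = 2·(1/2)^15 = 2^{1 − 15} = 1/16384.
By linearity of expectation: E[X] = C(46, 6) · 2^{1 − 15} = 9366819 · 1/16384 = 9366819/16384.
Numerically: E[X] ≈ 571.705261.

E[X] = C(46,6)·2^(1−C(6,2)) = 9366819/16384 ≈ 571.705261.


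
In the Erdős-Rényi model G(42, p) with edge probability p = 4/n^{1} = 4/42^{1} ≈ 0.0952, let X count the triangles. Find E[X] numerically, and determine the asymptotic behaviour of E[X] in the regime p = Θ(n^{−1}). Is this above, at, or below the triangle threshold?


Number of potential triangles: C(42, 3) = 11480.
Each occurs with probability p³ ≈ (0.0952)³ ≈ 8.63838e-04.
By linearity: E[X] = C(42, 3)·p³ ≈ 11480 · 8.63838e-04 ≈ 9.917.
Here α = 1, so p = 4/n is exactly at the triangle threshold p ~ 1/n. Asymptotically E[X] → c³/6 = 4³/6 = 32/3 ≈ 10.667, a bounded constant. In this regime the triangle count is asymptotically Poisson(c³/6).

E[X] ≈ 9.917; in regime p = Θ(1/n^{1}) E[X] stays bounded (at the triangle threshold p ~ 1/n).


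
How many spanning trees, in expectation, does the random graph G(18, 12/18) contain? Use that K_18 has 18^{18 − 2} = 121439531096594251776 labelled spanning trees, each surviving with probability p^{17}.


K_18 has 18^{18 − 2} = 121439531096594251776 labelled spanning trees.
For each such spanning tree H, let X_H = 1 if all 17 edges of H are present in G. Then P[X_H = 1] = p^{17} = (2/3)^{17} = 131072/129140163.
By linearity of expectation: E[X] = Σ_H E[X_H] = 121439531096594251776 · p^{17} = 121439531096594251776 · 131072/129140163 = 123256172596690944.
Numerically: E[X] ≈ 1.2326e+17.

E[X] = 121439531096594251776 · (2/3)^{17} = 123256172596690944 ≈ 1.2326e+17.


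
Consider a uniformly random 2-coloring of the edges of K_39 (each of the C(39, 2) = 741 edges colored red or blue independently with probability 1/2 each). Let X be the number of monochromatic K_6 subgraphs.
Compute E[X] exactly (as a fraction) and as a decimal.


Let X = Σ_S X_S over the C(39, 6) = 3262623 subsets S of size 6, where X_S = 1 if the K_6 on S is monochromatic.
For a fixed S, the K_6 on S has C(6, 2) = 15 edges. P[all 15 edges red] = (1/2)^15, and likewise for blue, so P[monochromatic] = 2·(1/2)^15 = 2^{1 − 15} = 1/16384.
By linearity: E[X] = C(39, 6) · 2^{1 − 15} = 3262623 · 1/16384 = 3262623/16384.
Numerically: E[X] ≈ 199.135.

E[X] = C(39,6)·2^(1−C(6,2)) = 3262623/16384 ≈ 199.135.


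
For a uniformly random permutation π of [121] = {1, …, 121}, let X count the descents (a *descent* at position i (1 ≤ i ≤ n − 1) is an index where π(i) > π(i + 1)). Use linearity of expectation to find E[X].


Write X = Σ X_I over i = 1, …, 120, with X_I the indicator of one descent.
There are 120 indicators.
For each fixed i, the pair (π(i), π(i+1)) is a uniformly random ordered pair of distinct values from {1, …, 121}; by symmetry P[π(i) > π(i+1)] = 1/2.
By linearity: E[X] = 120 · (1/2) = (121 − 1) · (1/2) = 60 ≈ 60.000.

E[X] = 60 = 60.000.


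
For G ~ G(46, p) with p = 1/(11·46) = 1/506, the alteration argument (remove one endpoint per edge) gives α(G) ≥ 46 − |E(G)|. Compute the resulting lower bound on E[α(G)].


E[|E(G)|] = C(46, 2)·p = 1035 · (1/506) = 45/22.
E[α(G)] ≥ n − E[|E(G)|] = 46 − 45/22 = 967/22.
Numerically: ≈ 43.95455.
(This is only a lower bound; the true E[α(G)] may be larger.)

E[α(G)] ≥ 967/22 ≈ 43.95455.


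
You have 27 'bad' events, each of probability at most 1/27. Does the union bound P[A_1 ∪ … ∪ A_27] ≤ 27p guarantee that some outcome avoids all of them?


Union bound: P[∪_{i=1}^{27} A_i] ≤ Σ_i P[A_i] ≤ 27·p = 27·(1/27) = 1.
Numerically: 1 ≈ 1.0000000.
Is 1 < 1? NO.
Since the bound 1 is ≥ 1, the union bound is uninformative here; it does NOT by itself certify existence.

27·p = 1 ≈ 1.0000000; existence NOT certified by the union bound.


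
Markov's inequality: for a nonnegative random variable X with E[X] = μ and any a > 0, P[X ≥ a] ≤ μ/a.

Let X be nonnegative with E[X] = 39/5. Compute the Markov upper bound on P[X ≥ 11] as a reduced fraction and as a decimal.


μ = E[X] = 39/5, a = 11.
Markov: P[X ≥ 11] ≤ μ/a = (39/5)/11 = 39/55.
Numerically: ≈ 0.7091.
(Since a = 11 > μ = 7.8000, the bound 39/55 is < 1 and informative.)

P[X ≥ 11] ≤ 39/55 ≈ 0.7091.


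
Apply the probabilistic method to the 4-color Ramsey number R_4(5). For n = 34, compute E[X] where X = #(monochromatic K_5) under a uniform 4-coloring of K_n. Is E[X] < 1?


E[X] = C(34, 5) · 4^{1 − 10} = 278256 · 4^{−9} = 278256/262144.
As a reduced fraction: E[X] = 17391/16384 ≈ 1.06146.
Is E[X] < 1? NO.
Since E[X] ≥ 1, the first-moment bound is inconclusive at n = 34; it does NOT by itself certify R_4(5) > 34.

E[X] = 17391/16384 ≈ 1.06146; E[X] ≥ 1; first-moment method inconclusive here.


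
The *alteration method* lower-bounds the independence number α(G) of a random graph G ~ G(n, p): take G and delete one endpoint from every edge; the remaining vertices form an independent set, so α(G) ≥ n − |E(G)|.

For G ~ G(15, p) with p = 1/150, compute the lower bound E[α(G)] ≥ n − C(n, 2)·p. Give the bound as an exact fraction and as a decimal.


E[|E(G)|] = C(15, 2)·p = 105 · (1/150) = 7/10.
E[α(G)] ≥ n − E[|E(G)|] = 15 − 7/10 = 143/10.
Numerically: ≈ 14.3000.
(This is only a lower bound; the true E[α(G)] may be larger.)

E[α(G)] ≥ 143/10 ≈ 14.3000.


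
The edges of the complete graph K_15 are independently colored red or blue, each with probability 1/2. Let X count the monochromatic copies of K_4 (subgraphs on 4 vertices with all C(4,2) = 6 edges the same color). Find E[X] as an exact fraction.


Let X = Σ_S X_S over the C(15, 4) = 1365 subsets S of size 4, where X_S = 1 if the K_4 on S is monochromatic.
For a fixed S, the K_4 on S has C(4, 2) = 6 edges. P[all 6 edges red] = (1/2)^6, and likewise for blue, so P[monochromatic] = 2·(1/2)^6 = 2^{1 − 6} = 1/32.
Summing: E[X] = C(15, 4) · 2^{1 − 6} = 1365 · 1/32 = 1365/32.
Numerically: E[X] ≈ 42.6562.

E[X] = C(15,4)·2^(1−C(4,2)) = 1365/32 ≈ 42.6562.


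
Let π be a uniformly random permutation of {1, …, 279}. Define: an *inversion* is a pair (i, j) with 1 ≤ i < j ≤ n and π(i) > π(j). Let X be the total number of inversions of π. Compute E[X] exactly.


Write X = Σ X_I over the C(279, 2) = 38781 pairs i < j, with X_I the indicator of one inversion.
There are 38781 indicators.
For each fixed pair i < j, the values π(i) and π(j) are two distinct elements of {1, …, 279} in uniformly random order; by symmetry P[π(i) > π(j)] = 1/2.
By linearity: E[X] = 38781 · (1/2) = C(279, 2) · (1/2) = 38781/2 = 38781/2 ≈ 19390.5000.

E[X] = 38781/2 = 19390.5000.


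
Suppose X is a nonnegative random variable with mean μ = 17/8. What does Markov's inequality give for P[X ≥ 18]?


μ = E[X] = 17/8, a = 18.
Markov: P[X ≥ 18] ≤ μ/a = (17/8)/18 = 17/144.
Numerically: ≈ 0.1181.
(Since a = 18 > μ = 2.1250, the bound 17/144 is < 1 and informative.)

P[X ≥ 18] ≤ 17/144 ≈ 0.1181.


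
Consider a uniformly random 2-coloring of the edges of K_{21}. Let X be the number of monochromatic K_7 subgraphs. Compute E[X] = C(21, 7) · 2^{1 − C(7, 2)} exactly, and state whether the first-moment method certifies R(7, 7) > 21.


E[X] = C(21, 7) · 2^{1 − 21} = 116280 · 2^{−20} = 116280/1048576.
As a reduced fraction: E[X] = 14535/131072 ≈ 0.1108932.
Is E[X] < 1? YES.
Since E[X] < 1, there exists a 2-coloring of K_{21} with no monochromatic K_7; hence R(7, 7) > 21.

E[X] = 14535/131072 ≈ 0.1108932; E[X] < 1, so R(7, 7) > 21.


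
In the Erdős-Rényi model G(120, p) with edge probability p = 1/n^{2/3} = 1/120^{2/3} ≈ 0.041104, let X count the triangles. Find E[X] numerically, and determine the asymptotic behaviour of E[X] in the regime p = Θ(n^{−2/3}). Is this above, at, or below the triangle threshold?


Number of potential triangles: C(120, 3) = 280840.
Each occurs with probability p³ ≈ (0.041104)³ ≈ 6.9444444e-05.
By linearity: E[X] = C(120, 3)·p³ ≈ 280840 · 6.9444444e-05 ≈ 19.50278.
Since α = 2/3 < 1, p = c/n^{2/3} ≫ 1/n is above the triangle threshold p ~ 1/n. Asymptotically E[X] ~ (c³/6)·n^{3(1−α)} = (1³/6)·n^{1} → ∞; triangles are abundant w.h.p.

E[X] ≈ 19.50278; in regime p = Θ(1/n^{2/3}) E[X] diverges (above the triangle threshold p ~ 1/n).


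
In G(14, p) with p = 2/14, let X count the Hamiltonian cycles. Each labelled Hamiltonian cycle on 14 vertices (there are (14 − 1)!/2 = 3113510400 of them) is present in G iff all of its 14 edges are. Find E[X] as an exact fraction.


K_14 has (14 − 1)!/2 = 3113510400 labelled Hamiltonian cycles.
For each such Hamiltonian cycle H, let X_H = 1 if all 14 edges of H are present in G. Then P[X_H = 1] = p^{14} = (1/7)^{14} = 1/678223072849.
Summing the indicators: E[X] = Σ_H E[X_H] = 3113510400 · p^{14} = 3113510400 · 1/678223072849 = 444787200/96889010407.
Numerically: E[X] ≈ 0.0045907.

E[X] = 3113510400 · (1/7)^{14} = 444787200/96889010407 ≈ 0.0045907.


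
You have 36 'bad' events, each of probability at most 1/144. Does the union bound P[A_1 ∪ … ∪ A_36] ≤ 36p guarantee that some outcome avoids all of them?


Union bound: P[∪_{i=1}^{36} A_i] ≤ Σ_i P[A_i] ≤ 36·p = 36·(1/144) = 1/4.
Numerically: 1/4 ≈ 0.250.
Is 1/4 < 1? YES.
Since P[∪ A_i] ≤ 1/4 < 1, the complement has P[∩ A_i^c] ≥ 1 − 1/4 = 3/4 > 0, so some outcome avoids every A_i.

36·p = 1/4 ≈ 0.250; existence CERTIFIED by the union bound.


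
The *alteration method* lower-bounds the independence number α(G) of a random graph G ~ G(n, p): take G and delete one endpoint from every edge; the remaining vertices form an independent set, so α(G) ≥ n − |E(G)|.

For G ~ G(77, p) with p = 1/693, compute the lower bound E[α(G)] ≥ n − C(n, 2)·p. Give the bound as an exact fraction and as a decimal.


E[|E(G)|] = C(77, 2)·p = 2926 · (1/693) = 38/9.
E[α(G)] ≥ n − E[|E(G)|] = 77 − 38/9 = 655/9.
Numerically: ≈ 72.77778.
(This is only a lower bound; the true E[α(G)] may be larger.)

E[α(G)] ≥ 655/9 ≈ 72.77778.


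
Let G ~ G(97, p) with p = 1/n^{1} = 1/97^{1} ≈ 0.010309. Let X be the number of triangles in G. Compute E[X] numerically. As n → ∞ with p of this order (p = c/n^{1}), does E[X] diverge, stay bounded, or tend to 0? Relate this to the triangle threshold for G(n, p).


Number of potential triangles: C(97, 3) = 147440.
Each occurs with probability p³ ≈ (0.010309)³ ≈ 1.0956827e-06.
By linearity: E[X] = C(97, 3)·p³ ≈ 147440 · 1.0956827e-06 ≈ 0.16155.
Here α = 1, so p = 1/n is exactly at the triangle threshold p ~ 1/n. Asymptotically E[X] → c³/6 = 1³/6 = 1/6 ≈ 0.16667, a bounded constant. In this regime the triangle count is asymptotically Poisson(c³/6).

E[X] ≈ 0.16155; in regime p = Θ(1/n^{1}) E[X] stays bounded (at the triangle threshold p ~ 1/n).


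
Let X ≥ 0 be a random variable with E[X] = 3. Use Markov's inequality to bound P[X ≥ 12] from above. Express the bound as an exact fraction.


μ = E[X] = 3, a = 12.
Markov: P[X ≥ 12] ≤ μ/a = (3)/12 = 1/4.
Numerically: ≈ 0.250.
(Since a = 12 > μ = 3.000, the bound 1/4 is < 1 and informative.)

P[X ≥ 12] ≤ 1/4 ≈ 0.250.


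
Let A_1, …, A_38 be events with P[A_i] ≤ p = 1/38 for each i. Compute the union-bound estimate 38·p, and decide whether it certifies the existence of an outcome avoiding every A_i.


Union bound: P[∪_{i=1}^{38} A_i] ≤ Σ_i P[A_i] ≤ 38·p = 38·(1/38) = 1.
Numerically: 1 ≈ 1.00000.
Is 1 < 1? NO.
Since the bound 1 is ≥ 1, the union bound is uninformative here; it does NOT by itself certify existence.

38·p = 1 ≈ 1.00000; existence NOT certified by the union bound.


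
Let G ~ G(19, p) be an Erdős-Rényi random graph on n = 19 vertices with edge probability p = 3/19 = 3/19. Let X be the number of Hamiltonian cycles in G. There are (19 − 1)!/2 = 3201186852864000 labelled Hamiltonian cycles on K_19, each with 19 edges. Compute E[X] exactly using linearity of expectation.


K_19 has (19 − 1)!/2 = 3201186852864000 labelled Hamiltonian cycles.
For each such Hamiltonian cycle H, let X_H = 1 if all 19 edges of H are present in G. Then P[X_H = 1] = p^{19} = (3/19)^{19} = 1162261467/1978419655660313589123979.
By linearity: E[X] = Σ_H E[X_H] = 3201186852864000 · p^{19} = 3201186852864000 · 1162261467/1978419655660313589123979 = 3720616127750825791488000/1978419655660313589123979.
Numerically: E[X] ≈ 1.8806.

E[X] = 3201186852864000 · (3/19)^{19} = 3720616127750825791488000/1978419655660313589123979 ≈ 1.8806.


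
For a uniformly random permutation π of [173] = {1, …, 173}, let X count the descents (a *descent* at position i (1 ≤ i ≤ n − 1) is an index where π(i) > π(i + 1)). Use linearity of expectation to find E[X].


Write X = Σ X_I over i = 1, …, 172, with X_I the indicator of one descent.
There are 172 indicators.
For each fixed i, the pair (π(i), π(i+1)) is a uniformly random ordered pair of distinct values from {1, …, 173}; by symmetry P[π(i) > π(i+1)] = 1/2.
By linearity: E[X] = 172 · (1/2) = (173 − 1) · (1/2) = 86 ≈ 86.00000.

E[X] = 86 = 86.00000.


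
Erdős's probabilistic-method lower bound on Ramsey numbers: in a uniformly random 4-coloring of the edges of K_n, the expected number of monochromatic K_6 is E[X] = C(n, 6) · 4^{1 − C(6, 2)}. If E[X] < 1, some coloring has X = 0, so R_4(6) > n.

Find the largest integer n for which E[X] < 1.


We need C(n, 6) · 4^{1 − 15} < 1, i.e. C(n, 6) < 4^{15 − 1} = 268435456.
Check values of n near the boundary:
  n = 76: C(76, 6) = 218618940; 218618940 < 268435456? YES
  n = 77: C(77, 6) = 237093780; 237093780 < 268435456? YES
  n = 78: C(78, 6) = 256851595; 256851595 < 268435456? YES
  n = 79: C(79, 6) = 277962685; 277962685 < 268435456? NO
  n = 80: C(80, 6) = 300500200; 300500200 < 268435456? NO
The largest n with C(n, 6) < 268435456 is n = 78 (where E[X] = 256851595/268435456 ≈ 0.9568). Hence R_4(6) > 78, i.e. R_4(6) ≥ 79.

Largest n = 78; hence R_4(6) > 78.


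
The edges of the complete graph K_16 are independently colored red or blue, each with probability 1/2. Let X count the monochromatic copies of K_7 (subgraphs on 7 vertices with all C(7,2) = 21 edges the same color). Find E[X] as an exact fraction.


Let X = Σ_S X_S over the C(16, 7) = 11440 subsets S of size 7, where X_S = 1 if the K_7 on S is monochromatic.
For a fixed S, the K_7 on S has C(7, 2) = 21 edges. P[all 21 edges red] = (1/2)^21, and likewise for blue, so P[monochromatic] = 2·(1/2)^21 = 2^{1 − 21} = 1/1048576.
By linearity: E[X] = C(16, 7) · 2^{1 − 21} = 11440 · 1/1048576 = 715/65536.
Numerically: E[X] ≈ 0.0109.

E[X] = C(16,7)·2^(1−C(7,2)) = 715/65536 ≈ 0.0109.


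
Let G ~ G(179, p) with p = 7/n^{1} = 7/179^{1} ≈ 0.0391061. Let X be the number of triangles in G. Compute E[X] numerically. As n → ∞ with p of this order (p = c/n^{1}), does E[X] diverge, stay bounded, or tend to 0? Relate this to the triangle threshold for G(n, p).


Number of potential triangles: C(179, 3) = 939929.
Each occurs with probability p³ ≈ (0.0391061)³ ≈ 5.98046602e-05.
By linearity: E[X] = C(179, 3)·p³ ≈ 939929 · 5.98046602e-05 ≈ 56.212134.
Here α = 1, so p = 7/n is exactly at the triangle threshold p ~ 1/n. Asymptotically E[X] → c³/6 = 7³/6 = 343/6 ≈ 57.166667, a bounded constant. In this regime the triangle count is asymptotically Poisson(c³/6).

E[X] ≈ 56.212134; in regime p = Θ(1/n^{1}) E[X] stays bounded (at the triangle threshold p ~ 1/n).


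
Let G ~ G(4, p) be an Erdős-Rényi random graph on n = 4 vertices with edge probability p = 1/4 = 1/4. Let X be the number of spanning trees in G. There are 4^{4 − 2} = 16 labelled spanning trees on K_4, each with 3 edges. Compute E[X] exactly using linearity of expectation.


K_4 has 4^{4 − 2} = 16 labelled spanning trees.
For each such spanning tree H, let X_H = 1 if all 3 edges of H are present in G. Then P[X_H = 1] = p^{3} = (1/4)^{3} = 1/64.
By linearity: E[X] = Σ_H E[X_H] = 16 · p^{3} = 16 · 1/64 = 1/4.
Numerically: E[X] ≈ 0.25.

E[X] = 16 · (1/4)^{3} = 1/4 ≈ 0.25.


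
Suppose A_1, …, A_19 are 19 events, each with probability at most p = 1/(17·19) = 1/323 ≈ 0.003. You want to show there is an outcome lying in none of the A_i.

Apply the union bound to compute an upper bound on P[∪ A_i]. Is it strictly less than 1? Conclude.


Union bound: P[∪_{i=1}^{19} A_i] ≤ Σ_i P[A_i] ≤ 19·p = 19·(1/323) = 1/17.
Numerically: 1/17 ≈ 0.059.
Is 1/17 < 1? YES.
Since P[∪ A_i] ≤ 1/17 < 1, the complement has P[∩ A_i^c] ≥ 1 − 1/17 = 16/17 > 0, so some outcome avoids every A_i.

19·p = 1/17 ≈ 0.059; existence CERTIFIED by the union bound.


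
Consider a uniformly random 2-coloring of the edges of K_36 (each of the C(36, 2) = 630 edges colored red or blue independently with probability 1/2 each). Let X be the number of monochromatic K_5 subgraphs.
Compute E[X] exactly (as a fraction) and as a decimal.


Let X = Σ_S X_S over the C(36, 5) = 376992 subsets S of size 5, where X_S = 1 if the K_5 on S is monochromatic.
For a fixed S, the K_5 on S has C(5, 2) = 10 edges. P[all 10 edges red] = (1/2)^10, and likewise for blue, so P[monochromatic] = 2·(1/2)^10 = 2^{1 − 10} = 1/512.
By linearity of expectation: E[X] = C(36, 5) · 2^{1 − 10} = 376992 · 1/512 = 11781/16.
Numerically: E[X] ≈ 736.312500.

E[X] = C(36,5)·2^(1−C(5,2)) = 11781/16 ≈ 736.312500.


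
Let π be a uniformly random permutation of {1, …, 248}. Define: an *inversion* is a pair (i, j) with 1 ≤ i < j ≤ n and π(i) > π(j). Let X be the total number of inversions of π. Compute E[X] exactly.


Write X = Σ X_I over the C(248, 2) = 30628 pairs i < j, with X_I the indicator of one inversion.
There are 30628 indicators.
For each fixed pair i < j, the values π(i) and π(j) are two distinct elements of {1, …, 248} in uniformly random order; by symmetry P[π(i) > π(j)] = 1/2.
By linearity: E[X] = 30628 · (1/2) = C(248, 2) · (1/2) = 30628/2 = 15314 ≈ 15314.0000.

E[X] = 15314 = 15314.0000.


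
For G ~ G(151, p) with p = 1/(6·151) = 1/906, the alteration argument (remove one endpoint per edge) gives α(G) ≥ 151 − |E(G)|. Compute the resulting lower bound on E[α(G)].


E[|E(G)|] = C(151, 2)·p = 11325 · (1/906) = 25/2.
E[α(G)] ≥ n − E[|E(G)|] = 151 − 25/2 = 277/2.
Numerically: ≈ 138.500.
(This is only a lower bound; the true E[α(G)] may be larger.)

E[α(G)] ≥ 277/2 ≈ 138.500.


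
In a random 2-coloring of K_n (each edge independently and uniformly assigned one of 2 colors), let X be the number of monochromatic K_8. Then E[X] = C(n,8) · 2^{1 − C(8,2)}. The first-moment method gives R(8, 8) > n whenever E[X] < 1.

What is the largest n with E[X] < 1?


We need C(n, 8) · 2^{1 − 28} < 1, i.e. C(n, 8) < 2^{28 − 1} = 134217728.
Check values of n near the boundary:
  n = 37: C(37, 8) = 38608020; 38608020 < 134217728? YES
  n = 38: C(38, 8) = 48903492; 48903492 < 134217728? YES
  n = 39: C(39, 8) = 61523748; 61523748 < 134217728? YES
  n = 40: C(40, 8) = 76904685; 76904685 < 134217728? YES
  n = 41: C(41, 8) = 95548245; 95548245 < 134217728? YES
  n = 42: C(42, 8) = 118030185; 118030185 < 134217728? YES
  n = 43: C(43, 8) = 145008513; 145008513 < 134217728? NO
  n = 44: C(44, 8) = 177232627; 177232627 < 134217728? NO
The largest n with C(n, 8) < 134217728 is n = 42 (where E[X] = 118030185/134217728 ≈ 0.879). Hence R(8, 8) > 42, i.e. R(8, 8) ≥ 43.

Largest n = 42; hence R(8, 8) > 42.


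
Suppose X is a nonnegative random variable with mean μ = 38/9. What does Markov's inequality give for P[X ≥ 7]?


μ = E[X] = 38/9, a = 7.
Markov: P[X ≥ 7] ≤ μ/a = (38/9)/7 = 38/63.
Numerically: ≈ 0.60317.
(Since a = 7 > μ = 4.22222, the bound 38/63 is < 1 and informative.)

P[X ≥ 7] ≤ 38/63 ≈ 0.60317.


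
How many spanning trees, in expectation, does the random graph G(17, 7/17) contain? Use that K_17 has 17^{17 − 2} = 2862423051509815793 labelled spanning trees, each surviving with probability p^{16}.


K_17 has 17^{17 − 2} = 2862423051509815793 labelled spanning trees.
For each such spanning tree H, let X_H = 1 if all 16 edges of H are present in G. Then P[X_H = 1] = p^{16} = (7/17)^{16} = 33232930569601/48661191875666868481.
By linearity of expectation: E[X] = Σ_H E[X_H] = 2862423051509815793 · p^{16} = 2862423051509815793 · 33232930569601/48661191875666868481 = 33232930569601/17.
Numerically: E[X] ≈ 1.9549e+12.

E[X] = 2862423051509815793 · (7/17)^{16} = 33232930569601/17 ≈ 1.9549e+12.


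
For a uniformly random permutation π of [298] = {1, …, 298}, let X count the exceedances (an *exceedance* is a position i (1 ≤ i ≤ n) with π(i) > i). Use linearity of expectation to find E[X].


Write X = Σ_{i=1}^{298} X_i, where X_i = 1_{π(i) > i}.
For each fixed i, π(i) is uniform over {1, …, 298} (marginal of a uniform permutation), so P[π(i) > i] = (n − i)/n. Summing: Σ_{i=1}^{298} (n − i)/n = (0 + 1 + … + 297)/298 = 298(298 − 1)/(2·298) = (298 − 1)/2.
Hence E[X] = Σ_{i=1}^{298} (298 − i)/298 = 297/2 ≈ 148.500.

E[X] = 297/2 = 148.500.


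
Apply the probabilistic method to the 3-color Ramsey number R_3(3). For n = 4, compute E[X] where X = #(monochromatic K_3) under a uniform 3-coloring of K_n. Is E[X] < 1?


E[X] = C(4, 3) · 3^{1 − 3} = 4 · 3^{−2} = 4/9.
As a reduced fraction: E[X] = 4/9 ≈ 0.44444.
Is E[X] < 1? YES.
Since E[X] < 1, there exists a 3-coloring of K_{4} with no monochromatic K_3; hence R_3(3) > 4.

E[X] = 4/9 ≈ 0.44444; E[X] < 1, so R_3(3) > 4.


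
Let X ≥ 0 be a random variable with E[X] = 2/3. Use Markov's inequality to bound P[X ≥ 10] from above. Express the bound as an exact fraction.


μ = E[X] = 2/3, a = 10.
Markov: P[X ≥ 10] ≤ μ/a = (2/3)/10 = 1/15.
Numerically: ≈ 0.067.
(Since a = 10 > μ = 0.667, the bound 1/15 is < 1 and informative.)

P[X ≥ 10] ≤ 1/15 ≈ 0.067.


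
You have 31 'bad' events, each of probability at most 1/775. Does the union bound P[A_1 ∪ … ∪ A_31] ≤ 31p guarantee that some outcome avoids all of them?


Union bound: P[∪_{i=1}^{31} A_i] ≤ Σ_i P[A_i] ≤ 31·p = 31·(1/775) = 1/25.
Numerically: 1/25 ≈ 0.04000.
Is 1/25 < 1? YES.
Since P[∪ A_i] ≤ 1/25 < 1, the complement has P[∩ A_i^c] ≥ 1 − 1/25 = 24/25 > 0, so some outcome avoids every A_i.

31·p = 1/25 ≈ 0.04000; existence CERTIFIED by the union bound.


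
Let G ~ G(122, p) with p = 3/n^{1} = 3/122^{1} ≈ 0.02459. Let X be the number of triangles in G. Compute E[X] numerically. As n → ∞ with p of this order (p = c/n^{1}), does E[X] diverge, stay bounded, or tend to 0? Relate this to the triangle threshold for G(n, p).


Number of potential triangles: C(122, 3) = 295240.
Each occurs with probability p³ ≈ (0.02459)³ ≈ 1.4869086e-05.
By linearity: E[X] = C(122, 3)·p³ ≈ 295240 · 1.4869086e-05 ≈ 4.38995.
Here α = 1, so p = 3/n is exactly at the triangle threshold p ~ 1/n. Asymptotically E[X] → c³/6 = 3³/6 = 9/2 ≈ 4.50000, a bounded constant. In this regime the triangle count is asymptotically Poisson(c³/6).

E[X] ≈ 4.38995; in regime p = Θ(1/n^{1}) E[X] stays bounded (at the triangle threshold p ~ 1/n).


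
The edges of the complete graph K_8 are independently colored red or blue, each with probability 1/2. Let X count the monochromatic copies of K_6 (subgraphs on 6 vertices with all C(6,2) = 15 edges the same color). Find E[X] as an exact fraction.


Let X = Σ_S X_S over the C(8, 6) = 28 subsets S of size 6, where X_S = 1 if the K_6 on S is monochromatic.
For a fixed S, the K_6 on S has C(6, 2) = 15 edges. P[all 15 edges red] = (1/2)^15, and likewise for blue, so P[monochromatic] = 2·(1/2)^15 = 2^{1 − 15} = 1/16384.
Summing: E[X] = C(8, 6) · 2^{1 − 15} = 28 · 1/16384 = 7/4096.
Numerically: E[X] ≈ 0.0017.

E[X] = C(8,6)·2^(1−C(6,2)) = 7/4096 ≈ 0.0017.


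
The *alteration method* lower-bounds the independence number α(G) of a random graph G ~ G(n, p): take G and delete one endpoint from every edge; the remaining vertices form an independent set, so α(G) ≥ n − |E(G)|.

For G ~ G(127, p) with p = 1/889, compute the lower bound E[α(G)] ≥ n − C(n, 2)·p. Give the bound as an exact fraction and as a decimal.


E[|E(G)|] = C(127, 2)·p = 8001 · (1/889) = 9.
E[α(G)] ≥ n − E[|E(G)|] = 127 − 9 = 118.
Numerically: ≈ 118.000.
(This is only a lower bound; the true E[α(G)] may be larger.)

E[α(G)] ≥ 118 ≈ 118.000.


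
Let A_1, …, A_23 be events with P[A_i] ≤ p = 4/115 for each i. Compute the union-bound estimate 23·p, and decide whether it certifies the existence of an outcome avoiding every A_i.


Union bound: P[∪_{i=1}^{23} A_i] ≤ Σ_i P[A_i] ≤ 23·p = 23·(4/115) = 4/5.
Numerically: 4/5 ≈ 0.8000.
Is 4/5 < 1? YES.
Since P[∪ A_i] ≤ 4/5 < 1, the complement has P[∩ A_i^c] ≥ 1 − 4/5 = 1/5 > 0, so some outcome avoids every A_i.

23·p = 4/5 ≈ 0.8000; existence CERTIFIED by the union bound.
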